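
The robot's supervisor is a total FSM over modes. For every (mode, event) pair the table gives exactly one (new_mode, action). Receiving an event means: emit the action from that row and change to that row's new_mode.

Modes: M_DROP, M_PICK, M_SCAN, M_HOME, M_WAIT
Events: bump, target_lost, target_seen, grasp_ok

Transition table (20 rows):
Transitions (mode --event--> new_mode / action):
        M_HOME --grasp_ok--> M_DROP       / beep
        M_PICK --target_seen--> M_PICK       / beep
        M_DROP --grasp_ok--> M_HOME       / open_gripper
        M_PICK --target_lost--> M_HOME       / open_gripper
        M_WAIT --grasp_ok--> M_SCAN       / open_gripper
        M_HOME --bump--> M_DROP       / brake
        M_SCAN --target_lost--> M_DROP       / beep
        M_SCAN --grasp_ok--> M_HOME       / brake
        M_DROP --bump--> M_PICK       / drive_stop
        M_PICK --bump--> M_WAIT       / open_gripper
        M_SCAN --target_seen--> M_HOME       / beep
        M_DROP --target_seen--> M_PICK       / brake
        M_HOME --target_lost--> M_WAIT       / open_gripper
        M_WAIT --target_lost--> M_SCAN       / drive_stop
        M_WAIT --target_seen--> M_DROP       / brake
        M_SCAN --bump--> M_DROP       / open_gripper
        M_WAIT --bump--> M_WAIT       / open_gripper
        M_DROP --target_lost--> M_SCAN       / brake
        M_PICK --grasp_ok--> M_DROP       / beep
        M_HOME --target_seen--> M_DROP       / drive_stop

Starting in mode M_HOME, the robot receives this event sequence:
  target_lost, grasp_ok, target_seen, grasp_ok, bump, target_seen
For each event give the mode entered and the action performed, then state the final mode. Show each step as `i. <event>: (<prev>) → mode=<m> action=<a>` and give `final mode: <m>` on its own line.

final mode: M_PICK

1. target_lost: (M_HOME) → mode=M_WAIT action=open_gripper
2. grasp_ok: (M_WAIT) → mode=M_SCAN action=open_gripper
3. target_seen: (M_SCAN) → mode=M_HOME action=beep
4. grasp_ok: (M_HOME) → mode=M_DROP action=beep
5. bump: (M_DROP) → mode=M_PICK action=drive_stop
6. target_seen: (M_PICK) → mode=M_PICK action=beep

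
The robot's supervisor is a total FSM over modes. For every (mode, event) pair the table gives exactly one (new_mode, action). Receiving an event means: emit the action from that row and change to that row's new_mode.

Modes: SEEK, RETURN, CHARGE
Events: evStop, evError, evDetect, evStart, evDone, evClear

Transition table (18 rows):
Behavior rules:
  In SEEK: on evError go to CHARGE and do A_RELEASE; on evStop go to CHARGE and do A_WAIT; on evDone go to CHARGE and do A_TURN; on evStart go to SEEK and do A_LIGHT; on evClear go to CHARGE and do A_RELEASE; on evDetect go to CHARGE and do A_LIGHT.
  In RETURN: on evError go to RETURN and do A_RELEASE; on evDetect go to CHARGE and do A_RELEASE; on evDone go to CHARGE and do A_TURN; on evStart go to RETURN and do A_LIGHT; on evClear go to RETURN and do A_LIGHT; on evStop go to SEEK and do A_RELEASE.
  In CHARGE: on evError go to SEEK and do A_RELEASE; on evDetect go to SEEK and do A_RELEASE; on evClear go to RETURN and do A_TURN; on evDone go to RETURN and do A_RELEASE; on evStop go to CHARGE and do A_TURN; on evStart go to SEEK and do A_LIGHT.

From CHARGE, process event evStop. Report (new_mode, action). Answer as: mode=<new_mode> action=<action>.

current mode = CHARGE; filter table to that mode:
  (CHARGE, evError) → (SEEK, A_RELEASE)
  (CHARGE, evDetect) → (SEEK, A_RELEASE)
  (CHARGE, evClear) → (RETURN, A_TURN)
  (CHARGE, evDone) → (RETURN, A_RELEASE)
  (CHARGE, evStop) → (CHARGE, A_TURN)  ← event matches
  (CHARGE, evStart) → (SEEK, A_LIGHT)
event = evStop selects (CHARGE, A_TURN)

mode=CHARGE action=A_TURN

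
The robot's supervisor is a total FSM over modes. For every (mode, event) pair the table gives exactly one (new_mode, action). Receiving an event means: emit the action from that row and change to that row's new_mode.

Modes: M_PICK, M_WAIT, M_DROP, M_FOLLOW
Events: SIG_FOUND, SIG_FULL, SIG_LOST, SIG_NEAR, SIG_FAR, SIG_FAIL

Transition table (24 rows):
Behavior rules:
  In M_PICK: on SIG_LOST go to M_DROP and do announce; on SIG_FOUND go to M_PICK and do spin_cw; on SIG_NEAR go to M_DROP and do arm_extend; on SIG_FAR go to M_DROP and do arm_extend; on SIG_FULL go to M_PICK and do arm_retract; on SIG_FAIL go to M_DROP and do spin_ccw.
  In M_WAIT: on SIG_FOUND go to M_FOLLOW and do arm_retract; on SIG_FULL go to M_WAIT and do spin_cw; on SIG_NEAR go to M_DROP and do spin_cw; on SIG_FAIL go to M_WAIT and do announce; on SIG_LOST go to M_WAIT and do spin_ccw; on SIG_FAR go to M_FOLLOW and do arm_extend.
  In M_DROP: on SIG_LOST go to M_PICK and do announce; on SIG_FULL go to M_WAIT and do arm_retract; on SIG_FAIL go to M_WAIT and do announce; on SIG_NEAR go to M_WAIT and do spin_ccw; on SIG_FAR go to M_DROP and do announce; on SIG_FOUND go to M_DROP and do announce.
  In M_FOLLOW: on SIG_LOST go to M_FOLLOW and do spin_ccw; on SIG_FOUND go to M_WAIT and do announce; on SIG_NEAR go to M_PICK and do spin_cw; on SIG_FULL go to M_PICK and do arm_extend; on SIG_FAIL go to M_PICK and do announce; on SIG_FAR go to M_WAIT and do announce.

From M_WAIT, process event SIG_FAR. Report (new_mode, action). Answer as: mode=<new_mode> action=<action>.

current mode = M_WAIT; filter table to that mode:
  (M_WAIT, SIG_FOUND) → (M_FOLLOW, arm_retract)
  (M_WAIT, SIG_FULL) → (M_WAIT, spin_cw)
  (M_WAIT, SIG_NEAR) → (M_DROP, spin_cw)
  (M_WAIT, SIG_FAIL) → (M_WAIT, announce)
  (M_WAIT, SIG_LOST) → (M_WAIT, spin_ccw)
  (M_WAIT, SIG_FAR) → (M_FOLLOW, arm_extend)  ← event matches
event = SIG_FAR selects (M_FOLLOW, arm_extend)

mode=M_FOLLOW action=arm_extend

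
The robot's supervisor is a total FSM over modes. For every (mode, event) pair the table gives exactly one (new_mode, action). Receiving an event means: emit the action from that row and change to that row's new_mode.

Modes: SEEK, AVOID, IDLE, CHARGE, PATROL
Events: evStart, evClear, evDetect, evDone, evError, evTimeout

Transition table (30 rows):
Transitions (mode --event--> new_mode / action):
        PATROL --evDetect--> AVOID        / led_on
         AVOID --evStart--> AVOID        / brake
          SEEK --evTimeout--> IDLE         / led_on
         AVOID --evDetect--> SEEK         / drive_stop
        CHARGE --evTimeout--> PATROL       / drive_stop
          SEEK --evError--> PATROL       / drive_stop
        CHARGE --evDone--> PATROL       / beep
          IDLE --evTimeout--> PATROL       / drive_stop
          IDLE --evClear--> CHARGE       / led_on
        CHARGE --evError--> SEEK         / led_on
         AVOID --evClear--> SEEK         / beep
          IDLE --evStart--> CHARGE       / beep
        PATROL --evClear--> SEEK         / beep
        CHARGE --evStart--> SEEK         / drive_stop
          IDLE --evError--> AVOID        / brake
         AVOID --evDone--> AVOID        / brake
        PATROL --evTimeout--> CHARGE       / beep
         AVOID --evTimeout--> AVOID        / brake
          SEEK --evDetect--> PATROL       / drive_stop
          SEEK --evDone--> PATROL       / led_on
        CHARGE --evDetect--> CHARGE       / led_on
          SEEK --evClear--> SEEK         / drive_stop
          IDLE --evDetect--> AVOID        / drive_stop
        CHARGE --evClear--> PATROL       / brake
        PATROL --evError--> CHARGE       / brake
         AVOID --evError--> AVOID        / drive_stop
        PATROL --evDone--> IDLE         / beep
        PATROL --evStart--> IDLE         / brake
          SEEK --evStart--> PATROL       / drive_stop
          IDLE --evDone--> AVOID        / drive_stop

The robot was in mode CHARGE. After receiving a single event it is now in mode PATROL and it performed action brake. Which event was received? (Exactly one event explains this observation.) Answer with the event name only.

try evStart: (CHARGE, evStart) → (SEEK, drive_stop)
try evClear: (CHARGE, evClear) → (PATROL, brake)  ← matches
try evDetect: (CHARGE, evDetect) → (CHARGE, led_on)
try evDone: (CHARGE, evDone) → (PATROL, beep)
try evError: (CHARGE, evError) → (SEEK, led_on)
try evTimeout: (CHARGE, evTimeout) → (PATROL, drive_stop)

evClear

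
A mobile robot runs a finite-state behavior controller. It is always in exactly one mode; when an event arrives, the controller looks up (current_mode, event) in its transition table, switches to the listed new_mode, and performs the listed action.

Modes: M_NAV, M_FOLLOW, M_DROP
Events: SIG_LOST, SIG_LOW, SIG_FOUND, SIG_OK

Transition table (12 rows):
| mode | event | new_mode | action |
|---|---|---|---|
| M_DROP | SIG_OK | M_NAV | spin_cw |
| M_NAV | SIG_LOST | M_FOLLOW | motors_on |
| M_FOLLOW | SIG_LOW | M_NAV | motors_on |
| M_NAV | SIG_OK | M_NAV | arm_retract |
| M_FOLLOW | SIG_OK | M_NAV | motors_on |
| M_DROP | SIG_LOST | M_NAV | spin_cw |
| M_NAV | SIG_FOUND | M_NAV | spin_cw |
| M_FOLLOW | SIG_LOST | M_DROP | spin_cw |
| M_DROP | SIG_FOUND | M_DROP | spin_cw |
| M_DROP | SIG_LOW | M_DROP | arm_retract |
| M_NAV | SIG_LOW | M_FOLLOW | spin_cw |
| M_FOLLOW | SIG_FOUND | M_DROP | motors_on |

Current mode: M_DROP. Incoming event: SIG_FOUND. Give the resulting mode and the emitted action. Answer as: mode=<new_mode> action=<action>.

mode=M_DROP action=spin_cw

current mode = M_DROP; filter table to that mode:
  (M_DROP, SIG_OK) → (M_NAV, spin_cw)
  (M_DROP, SIG_LOST) → (M_NAV, spin_cw)
  (M_DROP, SIG_FOUND) → (M_DROP, spin_cw)  ← event matches
  (M_DROP, SIG_LOW) → (M_DROP, arm_retract)
event = SIG_FOUND selects (M_DROP, spin_cw)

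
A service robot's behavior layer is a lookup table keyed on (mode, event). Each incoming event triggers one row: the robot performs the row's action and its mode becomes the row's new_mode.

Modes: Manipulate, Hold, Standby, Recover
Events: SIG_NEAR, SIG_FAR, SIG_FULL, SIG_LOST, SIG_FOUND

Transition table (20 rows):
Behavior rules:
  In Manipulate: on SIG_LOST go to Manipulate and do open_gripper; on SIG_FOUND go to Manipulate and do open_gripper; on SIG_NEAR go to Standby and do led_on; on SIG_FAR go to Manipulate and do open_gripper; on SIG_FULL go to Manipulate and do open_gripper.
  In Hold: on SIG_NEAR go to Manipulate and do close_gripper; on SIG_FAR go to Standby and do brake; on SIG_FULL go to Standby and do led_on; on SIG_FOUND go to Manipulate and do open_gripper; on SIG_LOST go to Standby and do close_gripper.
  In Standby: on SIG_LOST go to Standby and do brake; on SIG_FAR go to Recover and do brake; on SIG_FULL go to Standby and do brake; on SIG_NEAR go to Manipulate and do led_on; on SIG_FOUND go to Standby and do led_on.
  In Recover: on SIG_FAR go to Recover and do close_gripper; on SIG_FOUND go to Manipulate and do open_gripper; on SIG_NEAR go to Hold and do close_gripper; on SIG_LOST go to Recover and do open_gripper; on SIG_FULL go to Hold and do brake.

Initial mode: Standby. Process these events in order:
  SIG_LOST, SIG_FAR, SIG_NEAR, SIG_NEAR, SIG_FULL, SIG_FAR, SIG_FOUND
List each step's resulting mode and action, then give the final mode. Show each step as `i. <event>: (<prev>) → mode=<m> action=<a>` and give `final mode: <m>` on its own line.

final mode: Manipulate

1. SIG_LOST: (Standby) → mode=Standby action=brake
2. SIG_FAR: (Standby) → mode=Recover action=brake
3. SIG_NEAR: (Recover) → mode=Hold action=close_gripper
4. SIG_NEAR: (Hold) → mode=Manipulate action=close_gripper
5. SIG_FULL: (Manipulate) → mode=Manipulate action=open_gripper
6. SIG_FAR: (Manipulate) → mode=Manipulate action=open_gripper
7. SIG_FOUND: (Manipulate) → mode=Manipulate action=open_gripper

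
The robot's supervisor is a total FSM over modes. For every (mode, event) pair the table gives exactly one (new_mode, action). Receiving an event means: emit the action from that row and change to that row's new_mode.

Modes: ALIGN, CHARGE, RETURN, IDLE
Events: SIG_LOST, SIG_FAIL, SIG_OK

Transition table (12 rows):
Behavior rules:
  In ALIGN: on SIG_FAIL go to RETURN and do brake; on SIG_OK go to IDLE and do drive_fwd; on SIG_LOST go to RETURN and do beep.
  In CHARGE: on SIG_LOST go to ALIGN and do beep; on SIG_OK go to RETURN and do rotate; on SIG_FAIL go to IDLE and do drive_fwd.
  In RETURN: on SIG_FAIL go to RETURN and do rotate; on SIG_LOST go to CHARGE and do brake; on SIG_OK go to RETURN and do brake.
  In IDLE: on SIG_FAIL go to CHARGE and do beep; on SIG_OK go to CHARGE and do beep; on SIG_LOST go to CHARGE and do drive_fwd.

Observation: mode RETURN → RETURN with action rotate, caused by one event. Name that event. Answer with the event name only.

try SIG_LOST: (RETURN, SIG_LOST) → (CHARGE, brake)
try SIG_FAIL: (RETURN, SIG_FAIL) → (RETURN, rotate)  ← matches
try SIG_OK: (RETURN, SIG_OK) → (RETURN, brake)

SIG_FAIL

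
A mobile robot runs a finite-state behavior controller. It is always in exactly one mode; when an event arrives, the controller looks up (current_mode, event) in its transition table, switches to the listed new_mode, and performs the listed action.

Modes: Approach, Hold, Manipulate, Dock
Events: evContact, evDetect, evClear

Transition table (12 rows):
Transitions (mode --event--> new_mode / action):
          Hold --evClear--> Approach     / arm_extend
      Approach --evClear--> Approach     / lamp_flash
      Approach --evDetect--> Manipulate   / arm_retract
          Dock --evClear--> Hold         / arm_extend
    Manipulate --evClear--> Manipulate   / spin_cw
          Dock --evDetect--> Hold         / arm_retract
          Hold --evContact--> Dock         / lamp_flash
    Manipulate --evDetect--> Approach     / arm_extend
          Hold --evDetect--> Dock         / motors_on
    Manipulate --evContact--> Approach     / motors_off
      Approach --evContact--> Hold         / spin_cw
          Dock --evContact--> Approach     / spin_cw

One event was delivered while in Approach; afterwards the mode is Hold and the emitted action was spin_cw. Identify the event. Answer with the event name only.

try evContact: (Approach, evContact) → (Hold, spin_cw)  ← matches
try evDetect: (Approach, evDetect) → (Manipulate, arm_retract)
try evClear: (Approach, evClear) → (Approach, lamp_flash)

evContact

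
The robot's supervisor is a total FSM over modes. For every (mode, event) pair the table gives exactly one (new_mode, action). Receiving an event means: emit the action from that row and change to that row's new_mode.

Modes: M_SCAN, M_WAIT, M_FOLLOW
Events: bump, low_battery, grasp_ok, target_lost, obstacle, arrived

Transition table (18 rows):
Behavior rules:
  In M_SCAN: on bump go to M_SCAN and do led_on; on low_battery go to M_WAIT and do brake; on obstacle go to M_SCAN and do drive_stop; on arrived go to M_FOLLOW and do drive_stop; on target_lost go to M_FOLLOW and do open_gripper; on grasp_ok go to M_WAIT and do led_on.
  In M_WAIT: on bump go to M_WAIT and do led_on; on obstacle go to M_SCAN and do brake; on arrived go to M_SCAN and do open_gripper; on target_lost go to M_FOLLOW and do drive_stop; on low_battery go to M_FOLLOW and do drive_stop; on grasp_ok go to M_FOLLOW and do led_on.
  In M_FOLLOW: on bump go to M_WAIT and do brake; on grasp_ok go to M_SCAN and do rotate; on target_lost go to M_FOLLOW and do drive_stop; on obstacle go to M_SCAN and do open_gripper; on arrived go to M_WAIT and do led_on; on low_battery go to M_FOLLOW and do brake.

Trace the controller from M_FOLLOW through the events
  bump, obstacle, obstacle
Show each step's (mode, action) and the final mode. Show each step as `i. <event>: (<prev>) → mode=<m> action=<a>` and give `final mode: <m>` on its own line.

1. bump: (M_FOLLOW) → mode=M_WAIT action=brake
2. obstacle: (M_WAIT) → mode=M_SCAN action=brake
3. obstacle: (M_SCAN) → mode=M_SCAN action=drive_stop

final mode: M_SCAN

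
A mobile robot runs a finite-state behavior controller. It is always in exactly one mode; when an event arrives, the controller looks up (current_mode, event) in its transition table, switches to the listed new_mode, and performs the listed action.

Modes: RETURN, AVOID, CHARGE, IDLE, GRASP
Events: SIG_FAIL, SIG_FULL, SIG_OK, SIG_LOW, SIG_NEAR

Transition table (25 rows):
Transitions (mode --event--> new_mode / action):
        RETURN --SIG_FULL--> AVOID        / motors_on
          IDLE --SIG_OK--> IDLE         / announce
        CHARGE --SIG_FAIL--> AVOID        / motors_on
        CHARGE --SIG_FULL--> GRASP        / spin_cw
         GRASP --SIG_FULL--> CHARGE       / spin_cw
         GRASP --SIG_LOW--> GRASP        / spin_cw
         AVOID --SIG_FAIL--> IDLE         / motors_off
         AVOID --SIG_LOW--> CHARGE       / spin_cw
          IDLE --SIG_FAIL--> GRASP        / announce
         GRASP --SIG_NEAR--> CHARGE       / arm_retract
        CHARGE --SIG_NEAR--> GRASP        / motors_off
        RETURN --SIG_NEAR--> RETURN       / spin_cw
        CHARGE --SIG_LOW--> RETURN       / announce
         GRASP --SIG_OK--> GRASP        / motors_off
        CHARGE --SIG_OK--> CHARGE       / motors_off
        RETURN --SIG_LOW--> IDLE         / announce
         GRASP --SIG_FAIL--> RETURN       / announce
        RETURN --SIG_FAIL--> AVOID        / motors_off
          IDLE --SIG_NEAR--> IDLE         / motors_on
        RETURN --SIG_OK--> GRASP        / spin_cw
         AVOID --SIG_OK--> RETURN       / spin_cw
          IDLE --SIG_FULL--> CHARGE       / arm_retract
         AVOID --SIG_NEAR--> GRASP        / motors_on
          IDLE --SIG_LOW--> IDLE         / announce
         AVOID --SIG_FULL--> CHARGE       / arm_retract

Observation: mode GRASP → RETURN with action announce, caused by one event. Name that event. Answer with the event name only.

try SIG_FAIL: (GRASP, SIG_FAIL) → (RETURN, announce)  ← matches
try SIG_FULL: (GRASP, SIG_FULL) → (CHARGE, spin_cw)
try SIG_OK: (GRASP, SIG_OK) → (GRASP, motors_off)
try SIG_LOW: (GRASP, SIG_LOW) → (GRASP, spin_cw)
try SIG_NEAR: (GRASP, SIG_NEAR) → (CHARGE, arm_retract)

SIG_FAIL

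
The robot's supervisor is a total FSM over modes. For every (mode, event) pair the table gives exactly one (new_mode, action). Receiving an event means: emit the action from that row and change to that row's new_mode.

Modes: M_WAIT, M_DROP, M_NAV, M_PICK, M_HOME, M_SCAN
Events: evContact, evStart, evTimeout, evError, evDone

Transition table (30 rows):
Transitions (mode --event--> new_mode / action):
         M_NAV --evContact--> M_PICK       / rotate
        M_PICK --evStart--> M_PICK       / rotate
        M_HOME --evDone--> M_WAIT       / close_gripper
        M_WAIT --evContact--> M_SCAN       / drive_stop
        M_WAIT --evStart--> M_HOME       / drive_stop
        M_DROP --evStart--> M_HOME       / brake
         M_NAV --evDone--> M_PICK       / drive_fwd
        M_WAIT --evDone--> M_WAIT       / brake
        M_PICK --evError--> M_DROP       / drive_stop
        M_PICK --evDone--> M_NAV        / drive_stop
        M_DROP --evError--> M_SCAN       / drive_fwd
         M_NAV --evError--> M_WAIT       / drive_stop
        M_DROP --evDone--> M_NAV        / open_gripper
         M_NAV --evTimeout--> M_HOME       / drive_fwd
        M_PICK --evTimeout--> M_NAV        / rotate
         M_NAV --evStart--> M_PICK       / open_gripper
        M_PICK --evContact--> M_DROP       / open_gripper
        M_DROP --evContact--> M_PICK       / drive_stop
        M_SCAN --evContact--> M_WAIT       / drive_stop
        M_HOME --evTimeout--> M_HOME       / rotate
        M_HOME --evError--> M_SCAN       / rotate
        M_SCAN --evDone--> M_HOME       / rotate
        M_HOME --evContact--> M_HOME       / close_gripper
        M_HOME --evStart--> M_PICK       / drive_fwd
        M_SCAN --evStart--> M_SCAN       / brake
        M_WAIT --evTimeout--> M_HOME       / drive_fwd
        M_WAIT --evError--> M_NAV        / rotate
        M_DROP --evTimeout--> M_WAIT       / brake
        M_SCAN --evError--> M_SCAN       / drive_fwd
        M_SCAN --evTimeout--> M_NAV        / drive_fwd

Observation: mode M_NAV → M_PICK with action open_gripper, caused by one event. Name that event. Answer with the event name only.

evStart

try evContact: (M_NAV, evContact) → (M_PICK, rotate)
try evStart: (M_NAV, evStart) → (M_PICK, open_gripper)  ← matches
try evTimeout: (M_NAV, evTimeout) → (M_HOME, drive_fwd)
try evError: (M_NAV, evError) → (M_WAIT, drive_stop)
try evDone: (M_NAV, evDone) → (M_PICK, drive_fwd)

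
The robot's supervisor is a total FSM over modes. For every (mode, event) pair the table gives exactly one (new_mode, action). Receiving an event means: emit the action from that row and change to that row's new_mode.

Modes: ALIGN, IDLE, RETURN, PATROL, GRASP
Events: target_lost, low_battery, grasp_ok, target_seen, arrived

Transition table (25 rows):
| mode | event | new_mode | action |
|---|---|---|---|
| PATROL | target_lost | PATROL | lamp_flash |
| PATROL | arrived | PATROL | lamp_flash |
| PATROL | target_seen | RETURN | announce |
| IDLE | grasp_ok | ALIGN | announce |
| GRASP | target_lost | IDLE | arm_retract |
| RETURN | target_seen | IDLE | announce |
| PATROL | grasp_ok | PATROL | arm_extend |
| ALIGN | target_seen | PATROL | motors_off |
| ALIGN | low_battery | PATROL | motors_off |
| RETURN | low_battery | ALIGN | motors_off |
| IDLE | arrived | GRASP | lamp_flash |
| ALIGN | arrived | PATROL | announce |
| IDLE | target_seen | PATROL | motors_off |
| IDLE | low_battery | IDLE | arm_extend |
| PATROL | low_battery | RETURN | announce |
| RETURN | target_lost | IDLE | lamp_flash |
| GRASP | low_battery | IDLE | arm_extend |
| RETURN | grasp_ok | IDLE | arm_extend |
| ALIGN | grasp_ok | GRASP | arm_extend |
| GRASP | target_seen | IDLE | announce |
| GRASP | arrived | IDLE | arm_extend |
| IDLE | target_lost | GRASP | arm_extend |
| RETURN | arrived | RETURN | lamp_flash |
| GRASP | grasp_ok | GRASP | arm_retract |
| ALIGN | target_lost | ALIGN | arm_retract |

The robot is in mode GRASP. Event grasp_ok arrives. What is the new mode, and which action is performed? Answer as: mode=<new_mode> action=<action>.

mode=GRASP action=arm_retract

current mode = GRASP; filter table to that mode:
  (GRASP, target_lost) → (IDLE, arm_retract)
  (GRASP, low_battery) → (IDLE, arm_extend)
  (GRASP, target_seen) → (IDLE, announce)
  (GRASP, arrived) → (IDLE, arm_extend)
  (GRASP, grasp_ok) → (GRASP, arm_retract)  ← event matches
event = grasp_ok selects (GRASP, arm_retract)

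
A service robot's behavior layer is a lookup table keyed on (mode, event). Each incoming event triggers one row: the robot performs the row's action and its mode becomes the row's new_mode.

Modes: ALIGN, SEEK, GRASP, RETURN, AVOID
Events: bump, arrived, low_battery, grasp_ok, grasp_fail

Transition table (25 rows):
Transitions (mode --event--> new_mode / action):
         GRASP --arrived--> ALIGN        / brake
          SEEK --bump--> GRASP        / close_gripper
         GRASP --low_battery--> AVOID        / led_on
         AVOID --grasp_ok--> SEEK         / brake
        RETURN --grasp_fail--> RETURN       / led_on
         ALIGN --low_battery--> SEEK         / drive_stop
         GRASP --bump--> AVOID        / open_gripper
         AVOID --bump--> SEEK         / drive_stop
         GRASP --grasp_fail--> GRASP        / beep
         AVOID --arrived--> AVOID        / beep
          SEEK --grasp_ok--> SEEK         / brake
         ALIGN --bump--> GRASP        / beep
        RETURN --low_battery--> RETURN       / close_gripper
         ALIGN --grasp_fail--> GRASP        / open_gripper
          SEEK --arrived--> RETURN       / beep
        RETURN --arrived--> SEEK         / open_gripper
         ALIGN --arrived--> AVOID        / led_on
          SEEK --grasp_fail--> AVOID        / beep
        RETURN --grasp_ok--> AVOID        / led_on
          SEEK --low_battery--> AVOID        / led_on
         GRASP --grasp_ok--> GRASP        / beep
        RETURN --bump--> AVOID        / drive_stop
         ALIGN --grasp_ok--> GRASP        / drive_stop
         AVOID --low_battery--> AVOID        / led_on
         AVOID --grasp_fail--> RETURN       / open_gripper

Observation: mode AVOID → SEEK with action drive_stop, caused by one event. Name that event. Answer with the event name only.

try bump: (AVOID, bump) → (SEEK, drive_stop)  ← matches
try arrived: (AVOID, arrived) → (AVOID, beep)
try low_battery: (AVOID, low_battery) → (AVOID, led_on)
try grasp_ok: (AVOID, grasp_ok) → (SEEK, brake)
try grasp_fail: (AVOID, grasp_fail) → (RETURN, open_gripper)

bump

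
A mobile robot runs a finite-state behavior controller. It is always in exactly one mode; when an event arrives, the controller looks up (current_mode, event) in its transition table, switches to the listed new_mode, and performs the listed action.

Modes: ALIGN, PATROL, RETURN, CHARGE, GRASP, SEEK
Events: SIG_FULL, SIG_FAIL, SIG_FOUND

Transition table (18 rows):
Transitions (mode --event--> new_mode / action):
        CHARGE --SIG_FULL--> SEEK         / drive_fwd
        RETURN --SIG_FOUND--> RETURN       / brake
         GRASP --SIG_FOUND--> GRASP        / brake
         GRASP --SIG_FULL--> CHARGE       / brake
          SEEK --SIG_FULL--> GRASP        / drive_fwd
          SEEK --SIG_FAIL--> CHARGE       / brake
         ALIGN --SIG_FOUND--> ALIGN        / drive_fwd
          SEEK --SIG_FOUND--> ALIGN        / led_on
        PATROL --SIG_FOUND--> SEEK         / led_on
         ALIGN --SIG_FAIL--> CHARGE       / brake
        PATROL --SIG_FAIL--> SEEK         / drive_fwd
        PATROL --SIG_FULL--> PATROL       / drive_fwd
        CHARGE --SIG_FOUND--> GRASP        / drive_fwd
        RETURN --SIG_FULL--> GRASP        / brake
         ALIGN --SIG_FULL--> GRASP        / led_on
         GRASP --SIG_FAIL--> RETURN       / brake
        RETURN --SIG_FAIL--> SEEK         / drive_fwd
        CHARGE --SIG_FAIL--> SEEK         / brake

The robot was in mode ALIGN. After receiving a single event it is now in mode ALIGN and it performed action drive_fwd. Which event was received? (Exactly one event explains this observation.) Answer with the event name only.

try SIG_FULL: (ALIGN, SIG_FULL) → (GRASP, led_on)
try SIG_FAIL: (ALIGN, SIG_FAIL) → (CHARGE, brake)
try SIG_FOUND: (ALIGN, SIG_FOUND) → (ALIGN, drive_fwd)  ← matches

SIG_FOUND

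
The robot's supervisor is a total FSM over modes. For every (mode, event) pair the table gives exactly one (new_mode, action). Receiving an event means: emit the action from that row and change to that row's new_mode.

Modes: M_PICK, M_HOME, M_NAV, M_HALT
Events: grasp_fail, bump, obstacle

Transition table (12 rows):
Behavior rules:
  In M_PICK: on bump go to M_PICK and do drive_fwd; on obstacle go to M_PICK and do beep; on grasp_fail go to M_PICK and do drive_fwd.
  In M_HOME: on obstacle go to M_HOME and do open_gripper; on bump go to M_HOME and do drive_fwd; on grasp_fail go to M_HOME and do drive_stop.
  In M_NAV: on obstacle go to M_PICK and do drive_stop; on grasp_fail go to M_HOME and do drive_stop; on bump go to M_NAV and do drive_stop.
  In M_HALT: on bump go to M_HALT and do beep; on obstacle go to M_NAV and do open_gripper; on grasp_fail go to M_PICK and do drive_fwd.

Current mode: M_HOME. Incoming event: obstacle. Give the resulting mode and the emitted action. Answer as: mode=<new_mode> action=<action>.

mode=M_HOME action=open_gripper

current mode = M_HOME; filter table to that mode:
  (M_HOME, obstacle) → (M_HOME, open_gripper)  ← event matches
  (M_HOME, bump) → (M_HOME, drive_fwd)
  (M_HOME, grasp_fail) → (M_HOME, drive_stop)
event = obstacle selects (M_HOME, open_gripper)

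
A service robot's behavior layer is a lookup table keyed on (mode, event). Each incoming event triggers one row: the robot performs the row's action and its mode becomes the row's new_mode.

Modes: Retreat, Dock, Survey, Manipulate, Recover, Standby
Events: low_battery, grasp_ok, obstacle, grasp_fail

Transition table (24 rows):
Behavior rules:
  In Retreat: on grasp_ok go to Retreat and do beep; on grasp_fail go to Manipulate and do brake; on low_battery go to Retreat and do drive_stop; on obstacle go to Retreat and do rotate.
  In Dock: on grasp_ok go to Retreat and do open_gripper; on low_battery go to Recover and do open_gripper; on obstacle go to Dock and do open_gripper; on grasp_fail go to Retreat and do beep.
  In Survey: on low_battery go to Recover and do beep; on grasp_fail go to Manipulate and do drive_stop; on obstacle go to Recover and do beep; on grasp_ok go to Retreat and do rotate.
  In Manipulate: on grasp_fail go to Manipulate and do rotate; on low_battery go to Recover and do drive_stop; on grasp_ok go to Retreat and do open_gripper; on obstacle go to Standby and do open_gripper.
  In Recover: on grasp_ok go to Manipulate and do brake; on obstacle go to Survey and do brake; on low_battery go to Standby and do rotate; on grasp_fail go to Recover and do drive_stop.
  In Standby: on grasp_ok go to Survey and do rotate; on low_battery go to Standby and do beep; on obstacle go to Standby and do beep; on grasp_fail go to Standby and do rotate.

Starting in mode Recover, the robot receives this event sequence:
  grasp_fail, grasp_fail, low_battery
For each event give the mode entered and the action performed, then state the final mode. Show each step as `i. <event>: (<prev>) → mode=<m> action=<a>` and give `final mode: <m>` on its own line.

final mode: Standby

1. grasp_fail: (Recover) → mode=Recover action=drive_stop
2. grasp_fail: (Recover) → mode=Recover action=drive_stop
3. low_battery: (Recover) → mode=Standby action=rotate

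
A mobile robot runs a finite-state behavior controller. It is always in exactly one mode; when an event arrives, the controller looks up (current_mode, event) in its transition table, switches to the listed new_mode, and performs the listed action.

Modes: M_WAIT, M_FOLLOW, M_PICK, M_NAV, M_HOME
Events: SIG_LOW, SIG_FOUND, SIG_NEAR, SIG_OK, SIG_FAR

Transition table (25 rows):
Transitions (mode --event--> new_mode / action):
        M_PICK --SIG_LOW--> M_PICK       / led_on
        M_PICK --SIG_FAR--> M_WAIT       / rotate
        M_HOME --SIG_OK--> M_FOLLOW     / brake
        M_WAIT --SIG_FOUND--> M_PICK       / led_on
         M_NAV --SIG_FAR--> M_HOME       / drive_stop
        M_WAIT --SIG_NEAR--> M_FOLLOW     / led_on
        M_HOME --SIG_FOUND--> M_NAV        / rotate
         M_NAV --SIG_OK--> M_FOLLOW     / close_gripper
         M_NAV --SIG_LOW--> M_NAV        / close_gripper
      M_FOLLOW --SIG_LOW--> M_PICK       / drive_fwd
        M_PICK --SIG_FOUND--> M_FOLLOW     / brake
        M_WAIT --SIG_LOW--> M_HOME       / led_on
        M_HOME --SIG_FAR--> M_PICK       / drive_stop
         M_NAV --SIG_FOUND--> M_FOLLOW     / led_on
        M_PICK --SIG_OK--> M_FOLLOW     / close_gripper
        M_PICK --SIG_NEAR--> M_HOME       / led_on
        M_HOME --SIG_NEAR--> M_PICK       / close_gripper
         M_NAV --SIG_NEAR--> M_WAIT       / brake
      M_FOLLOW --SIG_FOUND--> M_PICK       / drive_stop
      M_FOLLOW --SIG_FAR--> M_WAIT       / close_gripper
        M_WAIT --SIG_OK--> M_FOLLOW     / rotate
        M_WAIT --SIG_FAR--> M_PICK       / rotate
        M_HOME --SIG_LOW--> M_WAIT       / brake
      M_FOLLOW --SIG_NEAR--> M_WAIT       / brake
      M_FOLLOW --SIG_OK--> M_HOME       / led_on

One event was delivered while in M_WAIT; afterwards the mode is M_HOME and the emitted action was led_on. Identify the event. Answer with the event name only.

SIG_LOW

try SIG_LOW: (M_WAIT, SIG_LOW) → (M_HOME, led_on)  ← matches
try SIG_FOUND: (M_WAIT, SIG_FOUND) → (M_PICK, led_on)
try SIG_NEAR: (M_WAIT, SIG_NEAR) → (M_FOLLOW, led_on)
try SIG_OK: (M_WAIT, SIG_OK) → (M_FOLLOW, rotate)
try SIG_FAR: (M_WAIT, SIG_FAR) → (M_PICK, rotate)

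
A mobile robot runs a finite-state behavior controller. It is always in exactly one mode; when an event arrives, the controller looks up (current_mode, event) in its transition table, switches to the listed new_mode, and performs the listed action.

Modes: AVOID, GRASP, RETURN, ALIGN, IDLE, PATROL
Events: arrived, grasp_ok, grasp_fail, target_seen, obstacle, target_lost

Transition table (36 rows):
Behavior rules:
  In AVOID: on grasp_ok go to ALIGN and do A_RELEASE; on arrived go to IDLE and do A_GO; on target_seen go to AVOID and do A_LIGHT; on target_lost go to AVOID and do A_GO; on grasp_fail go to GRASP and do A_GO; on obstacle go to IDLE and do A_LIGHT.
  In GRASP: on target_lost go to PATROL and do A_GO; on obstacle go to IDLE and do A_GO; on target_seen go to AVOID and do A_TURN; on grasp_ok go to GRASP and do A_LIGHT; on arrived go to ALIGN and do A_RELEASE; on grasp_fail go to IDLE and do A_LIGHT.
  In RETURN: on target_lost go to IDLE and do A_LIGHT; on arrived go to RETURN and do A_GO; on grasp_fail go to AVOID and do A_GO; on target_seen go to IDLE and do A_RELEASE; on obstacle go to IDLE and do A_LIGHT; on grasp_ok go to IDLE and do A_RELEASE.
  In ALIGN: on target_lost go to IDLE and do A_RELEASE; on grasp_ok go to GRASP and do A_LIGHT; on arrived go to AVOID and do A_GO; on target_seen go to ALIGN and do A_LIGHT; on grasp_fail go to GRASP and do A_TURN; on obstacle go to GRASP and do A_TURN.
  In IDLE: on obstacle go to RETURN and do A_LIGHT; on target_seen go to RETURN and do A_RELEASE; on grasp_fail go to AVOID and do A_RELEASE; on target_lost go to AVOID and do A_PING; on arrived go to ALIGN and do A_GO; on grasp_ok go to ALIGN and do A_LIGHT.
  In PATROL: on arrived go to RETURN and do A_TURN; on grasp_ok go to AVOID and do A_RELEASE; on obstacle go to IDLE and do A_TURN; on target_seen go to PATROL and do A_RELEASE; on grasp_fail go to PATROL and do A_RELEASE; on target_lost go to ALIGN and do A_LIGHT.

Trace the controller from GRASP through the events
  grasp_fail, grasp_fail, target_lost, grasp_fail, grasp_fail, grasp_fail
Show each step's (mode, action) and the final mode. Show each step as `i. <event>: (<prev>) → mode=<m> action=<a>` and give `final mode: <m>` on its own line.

final mode: AVOID

1. grasp_fail: (GRASP) → mode=IDLE action=A_LIGHT
2. grasp_fail: (IDLE) → mode=AVOID action=A_RELEASE
3. target_lost: (AVOID) → mode=AVOID action=A_GO
4. grasp_fail: (AVOID) → mode=GRASP action=A_GO
5. grasp_fail: (GRASP) → mode=IDLE action=A_LIGHT
6. grasp_fail: (IDLE) → mode=AVOID action=A_RELEASE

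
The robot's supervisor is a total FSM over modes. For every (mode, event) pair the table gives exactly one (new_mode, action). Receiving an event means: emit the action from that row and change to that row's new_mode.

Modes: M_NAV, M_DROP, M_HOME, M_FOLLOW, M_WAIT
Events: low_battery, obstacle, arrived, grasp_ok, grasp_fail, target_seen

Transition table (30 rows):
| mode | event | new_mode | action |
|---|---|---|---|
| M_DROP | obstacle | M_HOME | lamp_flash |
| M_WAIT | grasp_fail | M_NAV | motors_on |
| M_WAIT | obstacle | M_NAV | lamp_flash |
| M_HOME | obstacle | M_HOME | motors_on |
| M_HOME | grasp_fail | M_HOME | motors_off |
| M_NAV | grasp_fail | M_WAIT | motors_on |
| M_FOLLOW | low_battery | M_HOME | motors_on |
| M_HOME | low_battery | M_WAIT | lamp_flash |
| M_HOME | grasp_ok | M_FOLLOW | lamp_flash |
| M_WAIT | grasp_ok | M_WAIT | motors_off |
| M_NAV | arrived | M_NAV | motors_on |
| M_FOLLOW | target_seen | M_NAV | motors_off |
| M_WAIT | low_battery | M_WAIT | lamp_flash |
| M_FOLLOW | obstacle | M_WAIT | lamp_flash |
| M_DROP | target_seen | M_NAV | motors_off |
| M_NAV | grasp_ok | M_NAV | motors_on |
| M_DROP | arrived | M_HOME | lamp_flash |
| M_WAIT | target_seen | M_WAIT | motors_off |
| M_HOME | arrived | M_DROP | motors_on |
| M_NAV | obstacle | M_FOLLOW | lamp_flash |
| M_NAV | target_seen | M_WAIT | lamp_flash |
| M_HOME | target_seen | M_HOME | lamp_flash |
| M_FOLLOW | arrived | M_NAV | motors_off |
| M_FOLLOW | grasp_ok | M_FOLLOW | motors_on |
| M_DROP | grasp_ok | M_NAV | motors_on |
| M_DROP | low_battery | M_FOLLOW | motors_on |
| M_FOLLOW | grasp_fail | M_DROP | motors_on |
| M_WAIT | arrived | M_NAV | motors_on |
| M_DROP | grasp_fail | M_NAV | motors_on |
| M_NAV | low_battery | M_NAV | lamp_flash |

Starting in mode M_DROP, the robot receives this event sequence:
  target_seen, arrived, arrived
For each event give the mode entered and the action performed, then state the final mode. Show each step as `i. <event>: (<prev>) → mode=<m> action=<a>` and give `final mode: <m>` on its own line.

final mode: M_NAV

1. target_seen: (M_DROP) → mode=M_NAV action=motors_off
2. arrived: (M_NAV) → mode=M_NAV action=motors_on
3. arrived: (M_NAV) → mode=M_NAV action=motors_on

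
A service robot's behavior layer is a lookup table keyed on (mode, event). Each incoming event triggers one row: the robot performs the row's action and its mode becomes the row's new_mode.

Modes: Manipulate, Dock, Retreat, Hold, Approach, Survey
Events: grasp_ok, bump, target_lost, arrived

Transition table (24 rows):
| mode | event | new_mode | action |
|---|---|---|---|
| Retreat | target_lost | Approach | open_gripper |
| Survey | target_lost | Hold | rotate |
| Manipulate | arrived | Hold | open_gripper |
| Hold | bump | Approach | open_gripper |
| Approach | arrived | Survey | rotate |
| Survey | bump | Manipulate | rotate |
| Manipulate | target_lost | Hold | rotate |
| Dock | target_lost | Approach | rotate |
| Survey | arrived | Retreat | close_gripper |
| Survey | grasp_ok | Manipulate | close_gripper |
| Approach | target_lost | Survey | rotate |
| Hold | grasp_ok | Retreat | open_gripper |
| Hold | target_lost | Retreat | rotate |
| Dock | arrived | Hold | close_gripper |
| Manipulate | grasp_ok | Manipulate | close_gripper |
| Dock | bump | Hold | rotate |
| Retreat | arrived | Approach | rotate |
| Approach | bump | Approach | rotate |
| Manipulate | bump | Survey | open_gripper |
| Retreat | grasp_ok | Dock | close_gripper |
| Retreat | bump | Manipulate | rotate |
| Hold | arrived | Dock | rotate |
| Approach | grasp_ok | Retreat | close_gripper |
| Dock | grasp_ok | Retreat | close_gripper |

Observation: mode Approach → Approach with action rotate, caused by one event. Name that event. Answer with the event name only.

bump

try grasp_ok: (Approach, grasp_ok) → (Retreat, close_gripper)
try bump: (Approach, bump) → (Approach, rotate)  ← matches
try target_lost: (Approach, target_lost) → (Survey, rotate)
try arrived: (Approach, arrived) → (Survey, rotate)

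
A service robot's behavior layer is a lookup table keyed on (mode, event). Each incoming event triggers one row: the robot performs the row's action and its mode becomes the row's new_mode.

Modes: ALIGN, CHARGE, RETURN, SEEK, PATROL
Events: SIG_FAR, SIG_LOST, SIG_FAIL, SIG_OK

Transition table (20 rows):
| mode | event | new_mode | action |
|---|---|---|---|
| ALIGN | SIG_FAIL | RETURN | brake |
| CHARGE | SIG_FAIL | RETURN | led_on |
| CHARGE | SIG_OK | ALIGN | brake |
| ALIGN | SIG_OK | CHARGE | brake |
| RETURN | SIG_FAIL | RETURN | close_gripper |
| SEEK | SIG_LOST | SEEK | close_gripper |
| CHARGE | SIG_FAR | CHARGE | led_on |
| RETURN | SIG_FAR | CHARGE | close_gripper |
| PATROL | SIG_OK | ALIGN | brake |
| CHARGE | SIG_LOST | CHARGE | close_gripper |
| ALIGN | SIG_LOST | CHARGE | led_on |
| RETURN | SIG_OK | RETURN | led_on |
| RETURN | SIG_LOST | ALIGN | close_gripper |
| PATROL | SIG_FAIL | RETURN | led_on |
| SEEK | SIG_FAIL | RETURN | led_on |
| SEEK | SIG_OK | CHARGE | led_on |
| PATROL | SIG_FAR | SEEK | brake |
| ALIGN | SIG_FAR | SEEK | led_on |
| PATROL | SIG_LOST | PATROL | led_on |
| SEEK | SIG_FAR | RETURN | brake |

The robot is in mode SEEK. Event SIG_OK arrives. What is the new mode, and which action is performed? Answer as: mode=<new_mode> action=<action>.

current mode = SEEK; filter table to that mode:
  (SEEK, SIG_LOST) → (SEEK, close_gripper)
  (SEEK, SIG_FAIL) → (RETURN, led_on)
  (SEEK, SIG_OK) → (CHARGE, led_on)  ← event matches
  (SEEK, SIG_FAR) → (RETURN, brake)
event = SIG_OK selects (CHARGE, led_on)

mode=CHARGE action=led_on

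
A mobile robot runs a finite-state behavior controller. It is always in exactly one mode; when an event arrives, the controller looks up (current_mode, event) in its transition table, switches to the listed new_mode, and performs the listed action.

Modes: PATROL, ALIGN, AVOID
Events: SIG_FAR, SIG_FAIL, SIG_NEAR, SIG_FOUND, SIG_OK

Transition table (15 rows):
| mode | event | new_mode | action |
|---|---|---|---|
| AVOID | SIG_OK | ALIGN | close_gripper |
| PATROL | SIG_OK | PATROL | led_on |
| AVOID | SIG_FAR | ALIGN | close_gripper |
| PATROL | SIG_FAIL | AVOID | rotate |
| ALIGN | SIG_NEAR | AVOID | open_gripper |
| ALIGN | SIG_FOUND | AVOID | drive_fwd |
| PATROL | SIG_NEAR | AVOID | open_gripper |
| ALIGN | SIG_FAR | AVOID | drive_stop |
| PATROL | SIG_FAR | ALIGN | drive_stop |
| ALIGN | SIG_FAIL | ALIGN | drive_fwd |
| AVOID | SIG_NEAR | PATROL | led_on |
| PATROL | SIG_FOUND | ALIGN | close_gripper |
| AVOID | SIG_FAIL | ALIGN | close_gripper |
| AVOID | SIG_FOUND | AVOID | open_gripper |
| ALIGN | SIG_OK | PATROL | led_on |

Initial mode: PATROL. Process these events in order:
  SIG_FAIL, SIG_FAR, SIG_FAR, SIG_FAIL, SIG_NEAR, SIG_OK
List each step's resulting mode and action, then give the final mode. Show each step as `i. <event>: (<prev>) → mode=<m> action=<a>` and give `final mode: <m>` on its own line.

1. SIG_FAIL: (PATROL) → mode=AVOID action=rotate
2. SIG_FAR: (AVOID) → mode=ALIGN action=close_gripper
3. SIG_FAR: (ALIGN) → mode=AVOID action=drive_stop
4. SIG_FAIL: (AVOID) → mode=ALIGN action=close_gripper
5. SIG_NEAR: (ALIGN) → mode=AVOID action=open_gripper
6. SIG_OK: (AVOID) → mode=ALIGN action=close_gripper

final mode: ALIGN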